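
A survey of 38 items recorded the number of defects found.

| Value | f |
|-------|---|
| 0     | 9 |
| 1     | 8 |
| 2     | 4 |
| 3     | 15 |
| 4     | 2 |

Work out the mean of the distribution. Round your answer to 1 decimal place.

Values: 0, 1, 2, 3, 4
Σfx = 9×0 + 8×1 + 4×2 + 15×3 + 2×4 = 69
n = Σf = 38
Mean = 69 / 38 = 1.8158

1.8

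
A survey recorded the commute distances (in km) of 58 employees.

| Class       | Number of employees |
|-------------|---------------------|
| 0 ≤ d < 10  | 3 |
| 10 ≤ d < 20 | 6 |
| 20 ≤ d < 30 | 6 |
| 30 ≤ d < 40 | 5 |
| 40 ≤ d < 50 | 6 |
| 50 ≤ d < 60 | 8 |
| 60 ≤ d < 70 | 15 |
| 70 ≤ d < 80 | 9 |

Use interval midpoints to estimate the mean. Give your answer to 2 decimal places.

Midpoints: 5, 15, 25, 35, 45, 55, 65, 75
Σfm = 3×5 + 6×15 + 6×25 + 5×35 + 6×45 + 8×55 + 15×65 + 9×75 = 2790
n = Σf = 58
Mean = 2790 / 58 = 48.1034

48.10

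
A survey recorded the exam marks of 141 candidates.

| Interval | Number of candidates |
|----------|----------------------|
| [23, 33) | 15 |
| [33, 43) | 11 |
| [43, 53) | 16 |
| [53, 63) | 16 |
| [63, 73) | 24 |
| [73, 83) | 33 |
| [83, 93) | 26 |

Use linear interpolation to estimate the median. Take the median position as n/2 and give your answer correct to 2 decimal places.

68.21

Cumulative frequencies: 15, 26, 42, 58, 82, 115, 141
n = 141; position = n/2 = 70.5.
This falls in the class [63, 73): L = 63, F = 58, f = 24, h = 10.
Median ≈ 63 + ((70.5 − 58) / 24) × 10 = 68.2083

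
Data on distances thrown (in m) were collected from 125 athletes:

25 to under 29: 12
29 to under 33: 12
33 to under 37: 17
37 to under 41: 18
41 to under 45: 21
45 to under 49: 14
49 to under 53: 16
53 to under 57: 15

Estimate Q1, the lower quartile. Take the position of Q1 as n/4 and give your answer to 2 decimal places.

34.71

Cumulative frequencies: 12, 24, 41, 59, 80, 94, 110, 125
n = 125; position = n/4 = 31.25.
This falls in the class 33 to under 37: L = 33, F = 24, f = 17, h = 4.
Lower quartile ≈ 33 + ((31.25 − 24) / 17) × 4 = 34.7059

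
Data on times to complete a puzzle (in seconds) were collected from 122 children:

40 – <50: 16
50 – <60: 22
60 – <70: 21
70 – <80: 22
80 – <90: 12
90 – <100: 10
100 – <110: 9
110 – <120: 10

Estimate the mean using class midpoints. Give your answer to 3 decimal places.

73.852

Midpoints: 45, 55, 65, 75, 85, 95, 105, 115
Σfm = 16×45 + 22×55 + 21×65 + 22×75 + 12×85 + 10×95 + 9×105 + 10×115 = 9010
n = Σf = 122
Mean = 9010 / 122 = 73.8525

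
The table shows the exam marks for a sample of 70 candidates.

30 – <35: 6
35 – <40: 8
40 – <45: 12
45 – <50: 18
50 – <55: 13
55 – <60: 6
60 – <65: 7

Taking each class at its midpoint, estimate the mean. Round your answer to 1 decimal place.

47.5

Midpoints: 32.5, 37.5, 42.5, 47.5, 52.5, 57.5, 62.5
Σfm = 6×32.5 + 8×37.5 + 12×42.5 + 18×47.5 + 13×52.5 + 6×57.5 + 7×62.5 = 3325
n = Σf = 70
Mean = 3325 / 70 = 47.5000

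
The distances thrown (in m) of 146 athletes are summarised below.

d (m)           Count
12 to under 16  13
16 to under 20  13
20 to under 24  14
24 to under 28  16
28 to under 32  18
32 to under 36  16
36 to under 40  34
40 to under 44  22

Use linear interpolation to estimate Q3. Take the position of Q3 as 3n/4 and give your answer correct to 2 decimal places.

Cumulative frequencies: 13, 26, 40, 56, 74, 90, 124, 146
n = 146; position = 3n/4 = 109.5.
This falls in the class 36 to under 40: L = 36, F = 90, f = 34, h = 4.
Upper quartile ≈ 36 + ((109.5 − 90) / 34) × 4 = 38.2941

38.29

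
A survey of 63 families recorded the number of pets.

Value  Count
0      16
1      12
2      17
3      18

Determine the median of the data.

Cumulative frequencies: 16, 28, 45, 63
n = 63, so the median is the value in position (n+1)/2 = 32.
Position 32 falls at value 2.

2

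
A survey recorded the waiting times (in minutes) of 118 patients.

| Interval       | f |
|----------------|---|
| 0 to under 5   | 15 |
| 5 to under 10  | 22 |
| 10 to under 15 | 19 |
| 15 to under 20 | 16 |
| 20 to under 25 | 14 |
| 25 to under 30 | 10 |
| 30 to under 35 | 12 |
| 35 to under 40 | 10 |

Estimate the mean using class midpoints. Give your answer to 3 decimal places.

Midpoints: 2.5, 7.5, 12.5, 17.5, 22.5, 27.5, 32.5, 37.5
Σfm = 15×2.5 + 22×7.5 + 19×12.5 + 16×17.5 + 14×22.5 + 10×27.5 + 12×32.5 + 10×37.5 = 2075
n = Σf = 118
Mean = 2075 / 118 = 17.5847

17.585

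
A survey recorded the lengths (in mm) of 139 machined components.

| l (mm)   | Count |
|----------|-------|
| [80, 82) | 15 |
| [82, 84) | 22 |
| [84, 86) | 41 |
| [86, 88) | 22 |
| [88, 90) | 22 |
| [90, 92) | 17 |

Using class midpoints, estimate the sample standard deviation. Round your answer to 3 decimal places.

3.020

Midpoints: 81, 83, 85, 87, 89, 91
n = 139, Σfm = 11945, mean = 85.9353
Σfm² = 1027755
Σf(m − x̄)² = Σfm² − (Σfm)²/n = 1027755 − 11945²/139 = 1258.4173
Sample variance = 1258.4173 / 138 = 9.1190
Standard deviation = √9.1190 = 3.0198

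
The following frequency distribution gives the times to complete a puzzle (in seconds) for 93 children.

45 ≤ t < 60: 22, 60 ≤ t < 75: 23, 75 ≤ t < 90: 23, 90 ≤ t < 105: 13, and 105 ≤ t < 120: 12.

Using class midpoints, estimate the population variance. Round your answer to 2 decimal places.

Midpoints: 52.5, 67.5, 82.5, 97.5, 112.5
n = 93, Σfm = 7222.5, mean = 77.6613
Σfm² = 597431.25
Σf(m − x̄)² = Σfm² − (Σfm)²/n = 597431.25 − 7222.5²/93 = 36522.5806
Population variance = 36522.5806 / 93 = 392.7159

392.72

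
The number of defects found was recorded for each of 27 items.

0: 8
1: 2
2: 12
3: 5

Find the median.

Cumulative frequencies: 8, 10, 22, 27
n = 27, so the median is the value in position (n+1)/2 = 14.
Position 14 falls at value 2.

2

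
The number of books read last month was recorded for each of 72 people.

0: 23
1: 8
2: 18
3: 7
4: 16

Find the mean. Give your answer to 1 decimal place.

1.8

Values: 0, 1, 2, 3, 4
Σfx = 23×0 + 8×1 + 18×2 + 7×3 + 16×4 = 129
n = Σf = 72
Mean = 129 / 72 = 1.7917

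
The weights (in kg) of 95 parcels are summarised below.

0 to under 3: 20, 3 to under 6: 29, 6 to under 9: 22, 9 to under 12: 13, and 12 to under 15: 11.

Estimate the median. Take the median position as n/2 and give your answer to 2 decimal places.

Cumulative frequencies: 20, 49, 71, 84, 95
n = 95; position = n/2 = 47.5.
This falls in the class 3 to under 6: L = 3, F = 20, f = 29, h = 3.
Median ≈ 3 + ((47.5 − 20) / 29) × 3 = 5.8448

5.84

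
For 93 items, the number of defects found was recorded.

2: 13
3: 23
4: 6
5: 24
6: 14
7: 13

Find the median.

5

Cumulative frequencies: 13, 36, 42, 66, 80, 93
n = 93, so the median is the value in position (n+1)/2 = 47.
Position 47 falls at value 5.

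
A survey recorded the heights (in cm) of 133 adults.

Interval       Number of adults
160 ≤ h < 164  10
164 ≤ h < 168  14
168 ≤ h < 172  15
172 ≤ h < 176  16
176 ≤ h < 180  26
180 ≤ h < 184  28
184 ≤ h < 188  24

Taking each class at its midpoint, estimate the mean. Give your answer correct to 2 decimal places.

176.44

Midpoints: 162, 166, 170, 174, 178, 182, 186
Σfm = 10×162 + 14×166 + 15×170 + 16×174 + 26×178 + 28×182 + 24×186 = 23466
n = Σf = 133
Mean = 23466 / 133 = 176.4361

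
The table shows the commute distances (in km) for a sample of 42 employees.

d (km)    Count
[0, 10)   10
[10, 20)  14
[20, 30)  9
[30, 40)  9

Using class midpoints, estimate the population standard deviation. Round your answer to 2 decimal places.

Midpoints: 5, 15, 25, 35
n = 42, Σfm = 800, mean = 19.0476
Σfm² = 20050
Σf(m − x̄)² = Σfm² − (Σfm)²/n = 20050 − 800²/42 = 4811.9048
Population variance = 4811.9048 / 42 = 114.5692
Standard deviation = √114.5692 = 10.7037

10.70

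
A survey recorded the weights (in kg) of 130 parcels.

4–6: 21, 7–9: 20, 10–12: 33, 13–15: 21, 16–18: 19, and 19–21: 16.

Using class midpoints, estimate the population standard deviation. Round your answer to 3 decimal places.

Midpoints: 5, 8, 11, 14, 17, 20
n = 130, Σfm = 1565, mean = 12.0385
Σfm² = 21805
Σf(m − x̄)² = Σfm² − (Σfm)²/n = 21805 − 1565²/130 = 2964.8077
Population variance = 2964.8077 / 130 = 22.8062
Standard deviation = √22.8062 = 4.7756

4.776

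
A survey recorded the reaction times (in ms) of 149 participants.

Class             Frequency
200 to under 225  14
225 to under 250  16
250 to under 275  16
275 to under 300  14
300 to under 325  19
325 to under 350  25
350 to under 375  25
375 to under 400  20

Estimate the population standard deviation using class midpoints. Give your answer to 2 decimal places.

Midpoints: 212.5, 237.5, 262.5, 287.5, 312.5, 337.5, 362.5, 387.5
n = 149, Σfm = 46187.5, mean = 309.9832
Σfm² = 14785781.25
Σf(m − x̄)² = Σfm² − (Σfm)²/n = 14785781.25 − 46187.5²/149 = 468431.2081
Population variance = 468431.2081 / 149 = 3143.8336
Standard deviation = √3143.8336 = 56.0699

56.07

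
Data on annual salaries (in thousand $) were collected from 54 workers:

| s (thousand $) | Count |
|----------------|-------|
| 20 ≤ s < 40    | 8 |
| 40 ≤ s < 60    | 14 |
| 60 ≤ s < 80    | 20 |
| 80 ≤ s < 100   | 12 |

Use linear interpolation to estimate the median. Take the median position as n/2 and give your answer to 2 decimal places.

65.00

Cumulative frequencies: 8, 22, 42, 54
n = 54; position = n/2 = 27.
This falls in the class 60 ≤ s < 80: L = 60, F = 22, f = 20, h = 20.
Median ≈ 60 + ((27 − 22) / 20) × 20 = 65.0000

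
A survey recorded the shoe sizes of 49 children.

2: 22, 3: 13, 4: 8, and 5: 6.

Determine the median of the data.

Cumulative frequencies: 22, 35, 43, 49
n = 49, so the median is the value in position (n+1)/2 = 25.
Position 25 falls at value 3.

3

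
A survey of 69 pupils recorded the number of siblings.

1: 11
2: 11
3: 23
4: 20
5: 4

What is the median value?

Cumulative frequencies: 11, 22, 45, 65, 69
n = 69, so the median is the value in position (n+1)/2 = 35.
Position 35 falls at value 3.

3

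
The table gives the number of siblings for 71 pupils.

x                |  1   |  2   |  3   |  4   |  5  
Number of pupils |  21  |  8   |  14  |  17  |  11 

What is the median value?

3

Cumulative frequencies: 21, 29, 43, 60, 71
n = 71, so the median is the value in position (n+1)/2 = 36.
Position 36 falls at value 3.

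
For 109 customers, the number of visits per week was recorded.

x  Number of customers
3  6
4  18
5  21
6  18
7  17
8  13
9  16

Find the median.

Cumulative frequencies: 6, 24, 45, 63, 80, 93, 109
n = 109, so the median is the value in position (n+1)/2 = 55.
Position 55 falls at value 6.

6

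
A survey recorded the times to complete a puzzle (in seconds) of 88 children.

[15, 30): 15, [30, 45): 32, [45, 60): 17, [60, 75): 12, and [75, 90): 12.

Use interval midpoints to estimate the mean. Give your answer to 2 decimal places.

Midpoints: 22.5, 37.5, 52.5, 67.5, 82.5
Σfm = 15×22.5 + 32×37.5 + 17×52.5 + 12×67.5 + 12×82.5 = 4230
n = Σf = 88
Mean = 4230 / 88 = 48.0682

48.07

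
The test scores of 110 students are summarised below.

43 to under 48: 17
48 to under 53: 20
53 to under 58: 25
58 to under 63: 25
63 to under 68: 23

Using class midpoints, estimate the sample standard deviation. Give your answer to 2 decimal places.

6.81

Midpoints: 45.5, 50.5, 55.5, 60.5, 65.5
n = 110, Σfm = 6190, mean = 56.2727
Σfm² = 353387.5
Σf(m − x̄)² = Σfm² − (Σfm)²/n = 353387.5 − 6190²/110 = 5059.3182
Sample variance = 5059.3182 / 109 = 46.4158
Standard deviation = √46.4158 = 6.8129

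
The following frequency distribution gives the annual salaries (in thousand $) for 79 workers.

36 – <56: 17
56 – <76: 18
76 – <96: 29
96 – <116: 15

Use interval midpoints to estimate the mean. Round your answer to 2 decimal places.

Midpoints: 46, 66, 86, 106
Σfm = 17×46 + 18×66 + 29×86 + 15×106 = 6054
n = Σf = 79
Mean = 6054 / 79 = 76.6329

76.63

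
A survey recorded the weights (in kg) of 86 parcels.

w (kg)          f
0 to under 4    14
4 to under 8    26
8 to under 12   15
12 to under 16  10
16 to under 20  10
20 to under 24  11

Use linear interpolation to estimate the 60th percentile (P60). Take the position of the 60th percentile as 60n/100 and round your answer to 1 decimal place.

Cumulative frequencies: 14, 40, 55, 65, 75, 86
n = 86; position = 60n/100 = 51.6.
This falls in the class 8 to under 12: L = 8, F = 40, f = 15, h = 4.
60th percentile ≈ 8 + ((51.6 − 40) / 15) × 4 = 11.0933

11.1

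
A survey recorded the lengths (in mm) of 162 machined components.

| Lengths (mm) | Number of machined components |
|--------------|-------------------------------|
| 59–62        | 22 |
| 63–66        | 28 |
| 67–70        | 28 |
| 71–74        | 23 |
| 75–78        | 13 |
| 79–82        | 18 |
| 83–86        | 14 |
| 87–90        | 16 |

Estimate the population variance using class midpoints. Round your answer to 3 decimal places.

Midpoints: 60.5, 64.5, 68.5, 72.5, 76.5, 80.5, 84.5, 88.5
n = 162, Σfm = 11765, mean = 72.6235
Σfm² = 867292.5
Σf(m − x̄)² = Σfm² − (Σfm)²/n = 867292.5 − 11765²/162 = 12877.5309
Population variance = 12877.5309 / 162 = 79.4909

79.491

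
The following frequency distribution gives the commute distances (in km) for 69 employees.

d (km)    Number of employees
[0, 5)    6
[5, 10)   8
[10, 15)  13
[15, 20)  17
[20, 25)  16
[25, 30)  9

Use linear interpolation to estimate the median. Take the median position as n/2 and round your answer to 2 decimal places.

17.21

Cumulative frequencies: 6, 14, 27, 44, 60, 69
n = 69; position = n/2 = 34.5.
This falls in the class [15, 20): L = 15, F = 27, f = 17, h = 5.
Median ≈ 15 + ((34.5 − 27) / 17) × 5 = 17.2059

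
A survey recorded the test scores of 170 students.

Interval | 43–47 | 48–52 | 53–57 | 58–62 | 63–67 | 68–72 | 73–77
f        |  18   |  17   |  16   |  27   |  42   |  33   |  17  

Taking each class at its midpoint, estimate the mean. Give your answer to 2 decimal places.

Midpoints: 45, 50, 55, 60, 65, 70, 75
Σfm = 18×45 + 17×50 + 16×55 + 27×60 + 42×65 + 33×70 + 17×75 = 10475
n = Σf = 170
Mean = 10475 / 170 = 61.6176

61.62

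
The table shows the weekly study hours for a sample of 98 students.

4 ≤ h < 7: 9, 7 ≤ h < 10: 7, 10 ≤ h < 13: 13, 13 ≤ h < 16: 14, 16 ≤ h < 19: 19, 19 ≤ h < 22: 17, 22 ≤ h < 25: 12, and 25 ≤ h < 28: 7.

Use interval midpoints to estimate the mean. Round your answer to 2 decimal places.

16.43

Midpoints: 5.5, 8.5, 11.5, 14.5, 17.5, 20.5, 23.5, 26.5
Σfm = 9×5.5 + 7×8.5 + 13×11.5 + 14×14.5 + 19×17.5 + 17×20.5 + 12×23.5 + 7×26.5 = 1610
n = Σf = 98
Mean = 1610 / 98 = 16.4286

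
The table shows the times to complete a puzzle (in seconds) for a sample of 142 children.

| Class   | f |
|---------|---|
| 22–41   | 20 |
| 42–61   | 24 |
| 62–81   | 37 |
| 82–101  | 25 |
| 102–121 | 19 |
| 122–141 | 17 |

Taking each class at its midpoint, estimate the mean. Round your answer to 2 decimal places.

Midpoints: 31.5, 51.5, 71.5, 91.5, 111.5, 131.5
Σfm = 20×31.5 + 24×51.5 + 37×71.5 + 25×91.5 + 19×111.5 + 17×131.5 = 11153
n = Σf = 142
Mean = 11153 / 142 = 78.5423

78.54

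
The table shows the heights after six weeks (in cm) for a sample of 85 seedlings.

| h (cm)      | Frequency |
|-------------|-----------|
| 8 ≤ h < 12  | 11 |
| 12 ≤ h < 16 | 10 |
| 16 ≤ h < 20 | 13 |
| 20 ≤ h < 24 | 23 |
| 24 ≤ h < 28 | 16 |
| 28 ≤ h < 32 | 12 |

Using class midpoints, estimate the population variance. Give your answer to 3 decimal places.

39.162

Midpoints: 10, 14, 18, 22, 26, 30
n = 85, Σfm = 1766, mean = 20.7765
Σfm² = 40020
Σf(m − x̄)² = Σfm² − (Σfm)²/n = 40020 − 1766²/85 = 3328.7529
Population variance = 3328.7529 / 85 = 39.1618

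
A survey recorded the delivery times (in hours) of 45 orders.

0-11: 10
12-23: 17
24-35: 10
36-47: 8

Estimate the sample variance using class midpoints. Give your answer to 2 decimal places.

Midpoints: 5.5, 17.5, 29.5, 41.5
n = 45, Σfm = 979.5, mean = 21.7667
Σfm² = 27989.25
Σf(m − x̄)² = Σfm² − (Σfm)²/n = 27989.25 − 979.5²/45 = 6668.8000
Sample variance = 6668.8000 / 44 = 151.5636

151.56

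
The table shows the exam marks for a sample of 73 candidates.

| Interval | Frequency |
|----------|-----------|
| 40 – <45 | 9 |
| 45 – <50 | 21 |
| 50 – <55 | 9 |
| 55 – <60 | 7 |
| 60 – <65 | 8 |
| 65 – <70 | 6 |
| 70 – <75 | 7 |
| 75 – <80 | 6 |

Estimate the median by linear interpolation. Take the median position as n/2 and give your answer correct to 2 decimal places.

53.61

Cumulative frequencies: 9, 30, 39, 46, 54, 60, 67, 73
n = 73; position = n/2 = 36.5.
This falls in the class 50 – <55: L = 50, F = 30, f = 9, h = 5.
Median ≈ 50 + ((36.5 − 30) / 9) × 5 = 53.6111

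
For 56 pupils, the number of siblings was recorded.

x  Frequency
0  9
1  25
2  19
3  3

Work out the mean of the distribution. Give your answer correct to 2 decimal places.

Values: 0, 1, 2, 3
Σfx = 9×0 + 25×1 + 19×2 + 3×3 = 72
n = Σf = 56
Mean = 72 / 56 = 1.2857

1.29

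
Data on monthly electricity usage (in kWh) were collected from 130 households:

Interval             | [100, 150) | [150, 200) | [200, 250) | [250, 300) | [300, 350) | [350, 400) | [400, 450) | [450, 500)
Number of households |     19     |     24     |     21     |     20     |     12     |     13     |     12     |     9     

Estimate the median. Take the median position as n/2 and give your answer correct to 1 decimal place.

252.5

Cumulative frequencies: 19, 43, 64, 84, 96, 109, 121, 130
n = 130; position = n/2 = 65.
This falls in the class [250, 300): L = 250, F = 64, f = 20, h = 50.
Median ≈ 250 + ((65 − 64) / 20) × 50 = 252.5000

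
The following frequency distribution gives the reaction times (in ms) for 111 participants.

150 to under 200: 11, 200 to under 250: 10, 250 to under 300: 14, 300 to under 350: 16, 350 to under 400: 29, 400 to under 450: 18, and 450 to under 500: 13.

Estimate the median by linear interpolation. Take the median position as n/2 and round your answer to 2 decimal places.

357.76

Cumulative frequencies: 11, 21, 35, 51, 80, 98, 111
n = 111; position = n/2 = 55.5.
This falls in the class 350 to under 400: L = 350, F = 51, f = 29, h = 50.
Median ≈ 350 + ((55.5 − 51) / 29) × 50 = 357.7586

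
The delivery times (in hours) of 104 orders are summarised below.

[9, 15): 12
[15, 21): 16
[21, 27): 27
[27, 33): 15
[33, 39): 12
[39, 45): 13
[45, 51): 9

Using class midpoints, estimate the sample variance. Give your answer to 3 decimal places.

Midpoints: 12, 18, 24, 30, 36, 42, 48
n = 104, Σfm = 2940, mean = 28.2692
Σfm² = 95184
Σf(m − x̄)² = Σfm² − (Σfm)²/n = 95184 − 2940²/104 = 12072.4615
Sample variance = 12072.4615 / 103 = 117.2084

117.208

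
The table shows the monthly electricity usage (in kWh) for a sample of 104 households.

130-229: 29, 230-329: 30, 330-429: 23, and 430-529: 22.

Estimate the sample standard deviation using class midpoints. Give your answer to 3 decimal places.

Midpoints: 179.5, 279.5, 379.5, 479.5
n = 104, Σfm = 32868, mean = 316.0385
Σfm² = 11648706
Σf(m − x̄)² = Σfm² − (Σfm)²/n = 11648706 − 32868²/104 = 1261153.8462
Sample variance = 1261153.8462 / 103 = 12244.2121
Standard deviation = √12244.2121 = 110.6536

110.654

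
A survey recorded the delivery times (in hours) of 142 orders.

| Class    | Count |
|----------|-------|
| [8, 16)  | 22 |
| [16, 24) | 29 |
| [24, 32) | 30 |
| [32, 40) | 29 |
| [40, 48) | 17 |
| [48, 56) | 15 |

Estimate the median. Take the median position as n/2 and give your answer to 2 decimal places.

Cumulative frequencies: 22, 51, 81, 110, 127, 142
n = 142; position = n/2 = 71.
This falls in the class [24, 32): L = 24, F = 51, f = 30, h = 8.
Median ≈ 24 + ((71 − 51) / 30) × 8 = 29.3333

29.33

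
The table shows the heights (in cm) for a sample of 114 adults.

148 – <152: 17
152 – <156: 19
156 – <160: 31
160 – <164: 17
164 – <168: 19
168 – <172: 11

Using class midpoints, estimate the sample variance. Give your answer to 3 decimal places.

Midpoints: 150, 154, 158, 162, 166, 170
n = 114, Σfm = 18152, mean = 159.2281
Σfm² = 2894600
Σf(m − x̄)² = Σfm² − (Σfm)²/n = 2894600 − 18152²/114 = 4292.0702
Sample variance = 4292.0702 / 113 = 37.9829

37.983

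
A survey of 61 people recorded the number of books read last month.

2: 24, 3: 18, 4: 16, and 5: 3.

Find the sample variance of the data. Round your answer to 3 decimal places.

Values: 2, 3, 4, 5
n = 61, Σfx = 181, mean = 2.9672
Σfx² = 589
Σf(x − x̄)² = Σfx² − (Σfx)²/n = 589 − 181²/61 = 51.9344
Sample variance = 51.9344 / 60 = 0.8656

0.866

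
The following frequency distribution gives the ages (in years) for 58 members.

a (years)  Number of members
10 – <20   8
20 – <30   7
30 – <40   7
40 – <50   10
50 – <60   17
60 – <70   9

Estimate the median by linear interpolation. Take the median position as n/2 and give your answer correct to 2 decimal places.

47.00

Cumulative frequencies: 8, 15, 22, 32, 49, 58
n = 58; position = n/2 = 29.
This falls in the class 40 – <50: L = 40, F = 22, f = 10, h = 10.
Median ≈ 40 + ((29 − 22) / 10) × 10 = 47.0000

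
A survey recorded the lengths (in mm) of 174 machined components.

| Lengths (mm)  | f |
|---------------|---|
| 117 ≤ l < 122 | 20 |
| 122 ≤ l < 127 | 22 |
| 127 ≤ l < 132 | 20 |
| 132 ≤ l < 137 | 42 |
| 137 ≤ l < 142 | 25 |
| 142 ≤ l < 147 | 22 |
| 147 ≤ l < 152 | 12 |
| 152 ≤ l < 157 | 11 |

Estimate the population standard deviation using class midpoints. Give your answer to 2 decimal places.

9.89

Midpoints: 119.5, 124.5, 129.5, 134.5, 139.5, 144.5, 149.5, 154.5
n = 174, Σfm = 23528, mean = 135.2184
Σfm² = 3198453.5
Σf(m − x̄)² = Σfm² − (Σfm)²/n = 3198453.5 − 23528²/174 = 17035.2011
Population variance = 17035.2011 / 174 = 97.9035
Standard deviation = √97.9035 = 9.8946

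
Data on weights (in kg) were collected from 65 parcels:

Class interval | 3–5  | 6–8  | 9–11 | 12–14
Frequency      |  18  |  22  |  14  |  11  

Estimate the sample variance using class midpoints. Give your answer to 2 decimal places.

9.99

Midpoints: 4, 7, 10, 13
n = 65, Σfm = 509, mean = 7.8308
Σfm² = 4625
Σf(m − x̄)² = Σfm² − (Σfm)²/n = 4625 − 509²/65 = 639.1385
Sample variance = 639.1385 / 64 = 9.9865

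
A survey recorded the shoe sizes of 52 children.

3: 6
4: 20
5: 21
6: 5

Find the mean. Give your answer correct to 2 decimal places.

4.48

Values: 3, 4, 5, 6
Σfx = 6×3 + 20×4 + 21×5 + 5×6 = 233
n = Σf = 52
Mean = 233 / 52 = 4.4808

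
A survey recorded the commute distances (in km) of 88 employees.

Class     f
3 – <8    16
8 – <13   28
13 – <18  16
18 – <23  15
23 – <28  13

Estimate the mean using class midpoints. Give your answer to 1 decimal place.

14.4

Midpoints: 5.5, 10.5, 15.5, 20.5, 25.5
Σfm = 16×5.5 + 28×10.5 + 16×15.5 + 15×20.5 + 13×25.5 = 1269
n = Σf = 88
Mean = 1269 / 88 = 14.4205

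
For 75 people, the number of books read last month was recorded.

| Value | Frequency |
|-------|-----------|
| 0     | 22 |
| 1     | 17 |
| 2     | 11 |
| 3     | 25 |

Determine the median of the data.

1

Cumulative frequencies: 22, 39, 50, 75
n = 75, so the median is the value in position (n+1)/2 = 38.
Position 38 falls at value 1.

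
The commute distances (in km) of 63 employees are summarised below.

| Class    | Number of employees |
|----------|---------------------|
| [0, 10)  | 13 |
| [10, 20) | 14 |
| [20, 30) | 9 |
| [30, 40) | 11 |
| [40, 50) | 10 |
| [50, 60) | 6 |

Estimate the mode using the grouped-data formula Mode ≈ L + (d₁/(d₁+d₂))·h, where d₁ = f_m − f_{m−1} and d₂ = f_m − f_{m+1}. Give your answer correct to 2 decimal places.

11.67

Modal class: [10, 20) (highest frequency 14).
d₁ = 14 − 13 = 1, d₂ = 14 − 9 = 5
Mode ≈ 10 + (1/(1+5)) × 10 = 10 + 1.6667 = 11.6667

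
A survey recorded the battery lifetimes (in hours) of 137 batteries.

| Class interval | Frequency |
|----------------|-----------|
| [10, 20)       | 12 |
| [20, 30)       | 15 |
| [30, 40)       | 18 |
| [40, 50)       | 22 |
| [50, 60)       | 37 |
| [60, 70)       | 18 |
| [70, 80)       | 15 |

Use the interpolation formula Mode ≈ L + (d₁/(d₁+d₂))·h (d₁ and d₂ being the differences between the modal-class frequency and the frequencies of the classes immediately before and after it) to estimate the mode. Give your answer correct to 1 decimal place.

54.4

Modal class: [50, 60) (highest frequency 37).
d₁ = 37 − 22 = 15, d₂ = 37 − 18 = 19
Mode ≈ 50 + (15/(15+19)) × 10 = 50 + 4.4118 = 54.4118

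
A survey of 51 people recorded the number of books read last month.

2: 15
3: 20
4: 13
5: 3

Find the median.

Cumulative frequencies: 15, 35, 48, 51
n = 51, so the median is the value in position (n+1)/2 = 26.
Position 26 falls at value 3.

3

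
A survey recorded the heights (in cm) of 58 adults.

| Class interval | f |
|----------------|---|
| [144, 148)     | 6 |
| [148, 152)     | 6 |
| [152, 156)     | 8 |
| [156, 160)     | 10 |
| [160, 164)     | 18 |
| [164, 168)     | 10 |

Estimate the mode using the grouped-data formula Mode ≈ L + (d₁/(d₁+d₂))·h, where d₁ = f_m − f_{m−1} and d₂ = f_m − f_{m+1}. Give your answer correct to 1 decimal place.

Modal class: [160, 164) (highest frequency 18).
d₁ = 18 − 10 = 8, d₂ = 18 − 10 = 8
Mode ≈ 160 + (8/(8+8)) × 4 = 160 + 2.0000 = 162.0000

162.0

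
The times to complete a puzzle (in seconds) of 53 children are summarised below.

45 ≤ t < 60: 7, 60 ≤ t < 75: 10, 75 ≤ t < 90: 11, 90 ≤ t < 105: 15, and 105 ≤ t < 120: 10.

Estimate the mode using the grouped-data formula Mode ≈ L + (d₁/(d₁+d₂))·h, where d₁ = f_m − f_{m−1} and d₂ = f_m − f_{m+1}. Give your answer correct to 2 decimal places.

Modal class: 90 ≤ t < 105 (highest frequency 15).
d₁ = 15 − 11 = 4, d₂ = 15 − 10 = 5
Mode ≈ 90 + (4/(4+5)) × 15 = 90 + 6.6667 = 96.6667

96.67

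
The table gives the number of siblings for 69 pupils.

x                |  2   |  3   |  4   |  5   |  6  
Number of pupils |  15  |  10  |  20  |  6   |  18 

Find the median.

4

Cumulative frequencies: 15, 25, 45, 51, 69
n = 69, so the median is the value in position (n+1)/2 = 35.
Position 35 falls at value 4.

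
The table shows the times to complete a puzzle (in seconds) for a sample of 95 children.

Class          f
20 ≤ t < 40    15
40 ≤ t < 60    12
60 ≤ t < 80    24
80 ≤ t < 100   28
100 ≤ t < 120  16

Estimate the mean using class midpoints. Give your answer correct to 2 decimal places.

73.79

Midpoints: 30, 50, 70, 90, 110
Σfm = 15×30 + 12×50 + 24×70 + 28×90 + 16×110 = 7010
n = Σf = 95
Mean = 7010 / 95 = 73.7895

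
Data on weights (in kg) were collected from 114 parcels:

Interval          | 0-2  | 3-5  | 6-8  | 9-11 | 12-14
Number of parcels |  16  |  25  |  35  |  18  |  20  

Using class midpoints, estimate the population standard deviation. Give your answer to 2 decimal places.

Midpoints: 1, 4, 7, 10, 13
n = 114, Σfm = 801, mean = 7.0263
Σfm² = 7311
Σf(m − x̄)² = Σfm² − (Σfm)²/n = 7311 − 801²/114 = 1682.9211
Population variance = 1682.9211 / 114 = 14.7625
Standard deviation = √14.7625 = 3.8422

3.84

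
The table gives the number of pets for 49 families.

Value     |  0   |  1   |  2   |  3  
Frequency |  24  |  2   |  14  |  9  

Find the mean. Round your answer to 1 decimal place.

Values: 0, 1, 2, 3
Σfx = 24×0 + 2×1 + 14×2 + 9×3 = 57
n = Σf = 49
Mean = 57 / 49 = 1.1633

1.2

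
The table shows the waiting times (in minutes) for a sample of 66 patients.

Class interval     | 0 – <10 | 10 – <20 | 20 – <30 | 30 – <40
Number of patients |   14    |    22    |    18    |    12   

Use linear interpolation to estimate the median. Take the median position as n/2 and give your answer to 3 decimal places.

Cumulative frequencies: 14, 36, 54, 66
n = 66; position = n/2 = 33.
This falls in the class 10 – <20: L = 10, F = 14, f = 22, h = 10.
Median ≈ 10 + ((33 − 14) / 22) × 10 = 18.6364

18.636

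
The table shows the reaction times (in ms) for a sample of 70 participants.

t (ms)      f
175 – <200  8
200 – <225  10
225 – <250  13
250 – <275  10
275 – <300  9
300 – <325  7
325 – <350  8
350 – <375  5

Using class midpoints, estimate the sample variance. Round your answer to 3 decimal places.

2831.263

Midpoints: 187.5, 212.5, 237.5, 262.5, 287.5, 312.5, 337.5, 362.5
n = 70, Σfm = 18625, mean = 266.0714
Σfm² = 5150937.5
Σf(m − x̄)² = Σfm² − (Σfm)²/n = 5150937.5 − 18625²/70 = 195357.1429
Sample variance = 195357.1429 / 69 = 2831.2629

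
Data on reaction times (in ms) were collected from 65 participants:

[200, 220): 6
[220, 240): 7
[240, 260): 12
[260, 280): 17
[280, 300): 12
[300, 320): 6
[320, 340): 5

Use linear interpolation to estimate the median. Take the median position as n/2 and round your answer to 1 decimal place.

268.8

Cumulative frequencies: 6, 13, 25, 42, 54, 60, 65
n = 65; position = n/2 = 32.5.
This falls in the class [260, 280): L = 260, F = 25, f = 17, h = 20.
Median ≈ 260 + ((32.5 − 25) / 17) × 20 = 268.8235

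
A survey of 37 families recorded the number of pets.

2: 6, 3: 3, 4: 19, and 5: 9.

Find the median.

4

Cumulative frequencies: 6, 9, 28, 37
n = 37, so the median is the value in position (n+1)/2 = 19.
Position 19 falls at value 4.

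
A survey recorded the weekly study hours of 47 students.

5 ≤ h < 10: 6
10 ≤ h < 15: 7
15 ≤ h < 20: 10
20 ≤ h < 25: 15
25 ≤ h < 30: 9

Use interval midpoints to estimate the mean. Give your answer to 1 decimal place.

19.0

Midpoints: 7.5, 12.5, 17.5, 22.5, 27.5
Σfm = 6×7.5 + 7×12.5 + 10×17.5 + 15×22.5 + 9×27.5 = 892.5
n = Σf = 47
Mean = 892.5 / 47 = 18.9894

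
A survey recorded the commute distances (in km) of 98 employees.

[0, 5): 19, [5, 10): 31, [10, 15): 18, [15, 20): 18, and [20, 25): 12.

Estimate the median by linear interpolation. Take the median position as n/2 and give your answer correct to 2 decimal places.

9.84

Cumulative frequencies: 19, 50, 68, 86, 98
n = 98; position = n/2 = 49.
This falls in the class [5, 10): L = 5, F = 19, f = 31, h = 5.
Median ≈ 5 + ((49 − 19) / 31) × 5 = 9.8387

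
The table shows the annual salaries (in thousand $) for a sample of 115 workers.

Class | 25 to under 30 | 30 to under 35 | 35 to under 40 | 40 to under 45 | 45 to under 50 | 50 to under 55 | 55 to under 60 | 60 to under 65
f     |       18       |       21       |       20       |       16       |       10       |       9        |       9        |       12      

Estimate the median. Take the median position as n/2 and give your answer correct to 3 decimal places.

Cumulative frequencies: 18, 39, 59, 75, 85, 94, 103, 115
n = 115; position = n/2 = 57.5.
This falls in the class 35 to under 40: L = 35, F = 39, f = 20, h = 5.
Median ≈ 35 + ((57.5 − 39) / 20) × 5 = 39.6250

39.625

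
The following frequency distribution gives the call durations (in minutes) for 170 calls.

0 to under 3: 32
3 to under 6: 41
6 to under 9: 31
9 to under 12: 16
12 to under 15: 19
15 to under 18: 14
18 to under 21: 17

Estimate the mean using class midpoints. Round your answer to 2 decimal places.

Midpoints: 1.5, 4.5, 7.5, 10.5, 13.5, 16.5, 19.5
Σfm = 32×1.5 + 41×4.5 + 31×7.5 + 16×10.5 + 19×13.5 + 14×16.5 + 17×19.5 = 1452
n = Σf = 170
Mean = 1452 / 170 = 8.5412

8.54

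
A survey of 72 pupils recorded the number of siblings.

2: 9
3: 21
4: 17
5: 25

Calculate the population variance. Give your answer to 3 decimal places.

Values: 2, 3, 4, 5
n = 72, Σfx = 274, mean = 3.8056
Σfx² = 1122
Σf(x − x̄)² = Σfx² − (Σfx)²/n = 1122 − 274²/72 = 79.2778
Population variance = 79.2778 / 72 = 1.1011

1.101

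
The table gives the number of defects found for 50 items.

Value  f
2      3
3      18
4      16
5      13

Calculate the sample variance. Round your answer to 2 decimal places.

Values: 2, 3, 4, 5
n = 50, Σfx = 189, mean = 3.7800
Σfx² = 755
Σf(x − x̄)² = Σfx² − (Σfx)²/n = 755 − 189²/50 = 40.5800
Sample variance = 40.5800 / 49 = 0.8282

0.83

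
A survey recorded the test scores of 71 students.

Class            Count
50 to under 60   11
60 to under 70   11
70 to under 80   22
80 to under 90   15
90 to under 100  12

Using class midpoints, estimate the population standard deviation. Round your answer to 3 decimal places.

12.864

Midpoints: 55, 65, 75, 85, 95
n = 71, Σfm = 5385, mean = 75.8451
Σfm² = 420175
Σf(m − x̄)² = Σfm² − (Σfm)²/n = 420175 − 5385²/71 = 11749.2958
Population variance = 11749.2958 / 71 = 165.4830
Standard deviation = √165.4830 = 12.8640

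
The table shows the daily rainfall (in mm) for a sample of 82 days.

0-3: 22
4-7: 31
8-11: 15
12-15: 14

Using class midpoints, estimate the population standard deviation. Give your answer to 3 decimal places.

4.135

Midpoints: 1.5, 5.5, 9.5, 13.5
n = 82, Σfm = 535, mean = 6.5244
Σfm² = 4892.5
Σf(m − x̄)² = Σfm² − (Σfm)²/n = 4892.5 − 535²/82 = 1401.9512
Population variance = 1401.9512 / 82 = 17.0970
Standard deviation = √17.0970 = 4.1348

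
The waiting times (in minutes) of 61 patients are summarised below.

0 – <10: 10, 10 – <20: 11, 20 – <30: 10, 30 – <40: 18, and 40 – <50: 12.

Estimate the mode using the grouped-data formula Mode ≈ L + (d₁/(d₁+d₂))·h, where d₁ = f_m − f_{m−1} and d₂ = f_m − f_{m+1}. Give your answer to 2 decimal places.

Modal class: 30 – <40 (highest frequency 18).
d₁ = 18 − 10 = 8, d₂ = 18 − 12 = 6
Mode ≈ 30 + (8/(8+6)) × 10 = 30 + 5.7143 = 35.7143

35.71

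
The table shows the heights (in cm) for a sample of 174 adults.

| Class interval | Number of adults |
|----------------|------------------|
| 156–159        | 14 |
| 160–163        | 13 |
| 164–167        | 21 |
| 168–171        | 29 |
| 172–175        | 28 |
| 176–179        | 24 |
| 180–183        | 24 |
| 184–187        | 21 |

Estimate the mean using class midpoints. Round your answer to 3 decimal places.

172.787

Midpoints: 157.5, 161.5, 165.5, 169.5, 173.5, 177.5, 181.5, 185.5
Σfm = 14×157.5 + 13×161.5 + 21×165.5 + 29×169.5 + 28×173.5 + 24×177.5 + 24×181.5 + 21×185.5 = 30065
n = Σf = 174
Mean = 30065 / 174 = 172.7874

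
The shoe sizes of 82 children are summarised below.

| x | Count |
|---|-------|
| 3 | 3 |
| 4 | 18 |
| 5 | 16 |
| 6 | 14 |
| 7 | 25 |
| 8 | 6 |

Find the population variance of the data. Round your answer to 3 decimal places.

1.914

Values: 3, 4, 5, 6, 7, 8
n = 82, Σfx = 468, mean = 5.7073
Σfx² = 2828
Σf(x − x̄)² = Σfx² − (Σfx)²/n = 2828 − 468²/82 = 156.9756
Population variance = 156.9756 / 82 = 1.9143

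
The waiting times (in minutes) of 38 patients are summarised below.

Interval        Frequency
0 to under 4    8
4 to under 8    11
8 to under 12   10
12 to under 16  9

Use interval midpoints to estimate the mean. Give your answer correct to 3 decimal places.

8.105

Midpoints: 2, 6, 10, 14
Σfm = 8×2 + 11×6 + 10×10 + 9×14 = 308
n = Σf = 38
Mean = 308 / 38 = 8.1053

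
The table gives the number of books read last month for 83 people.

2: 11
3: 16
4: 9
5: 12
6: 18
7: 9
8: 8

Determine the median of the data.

5

Cumulative frequencies: 11, 27, 36, 48, 66, 75, 83
n = 83, so the median is the value in position (n+1)/2 = 42.
Position 42 falls at value 5.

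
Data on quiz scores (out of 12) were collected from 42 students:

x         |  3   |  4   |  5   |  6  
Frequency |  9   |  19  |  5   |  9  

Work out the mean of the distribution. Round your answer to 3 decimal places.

4.333

Values: 3, 4, 5, 6
Σfx = 9×3 + 19×4 + 5×5 + 9×6 = 182
n = Σf = 42
Mean = 182 / 42 = 4.3333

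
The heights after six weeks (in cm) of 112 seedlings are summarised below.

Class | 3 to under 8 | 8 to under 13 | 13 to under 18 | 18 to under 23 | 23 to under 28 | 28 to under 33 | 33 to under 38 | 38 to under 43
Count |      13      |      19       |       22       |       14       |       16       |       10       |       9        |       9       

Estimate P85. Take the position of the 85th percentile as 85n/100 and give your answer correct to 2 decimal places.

Cumulative frequencies: 13, 32, 54, 68, 84, 94, 103, 112
n = 112; position = 85n/100 = 95.2.
This falls in the class 33 to under 38: L = 33, F = 94, f = 9, h = 5.
85th percentile ≈ 33 + ((95.2 − 94) / 9) × 5 = 33.6667

33.67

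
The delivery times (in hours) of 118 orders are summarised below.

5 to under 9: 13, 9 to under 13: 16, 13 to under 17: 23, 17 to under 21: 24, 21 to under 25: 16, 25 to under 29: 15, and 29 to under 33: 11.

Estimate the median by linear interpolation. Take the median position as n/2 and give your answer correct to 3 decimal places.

Cumulative frequencies: 13, 29, 52, 76, 92, 107, 118
n = 118; position = n/2 = 59.
This falls in the class 17 to under 21: L = 17, F = 52, f = 24, h = 4.
Median ≈ 17 + ((59 − 52) / 24) × 4 = 18.1667

18.167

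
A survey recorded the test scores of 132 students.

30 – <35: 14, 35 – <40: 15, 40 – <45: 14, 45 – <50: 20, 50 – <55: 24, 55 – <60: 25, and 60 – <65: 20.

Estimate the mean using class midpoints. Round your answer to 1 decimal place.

Midpoints: 32.5, 37.5, 42.5, 47.5, 52.5, 57.5, 62.5
Σfm = 14×32.5 + 15×37.5 + 14×42.5 + 20×47.5 + 24×52.5 + 25×57.5 + 20×62.5 = 6510
n = Σf = 132
Mean = 6510 / 132 = 49.3182

49.3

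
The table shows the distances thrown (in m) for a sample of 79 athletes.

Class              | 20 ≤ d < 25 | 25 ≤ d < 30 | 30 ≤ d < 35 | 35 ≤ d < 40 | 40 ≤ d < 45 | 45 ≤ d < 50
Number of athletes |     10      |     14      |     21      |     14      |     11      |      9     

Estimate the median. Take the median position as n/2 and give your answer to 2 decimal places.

33.69

Cumulative frequencies: 10, 24, 45, 59, 70, 79
n = 79; position = n/2 = 39.5.
This falls in the class 30 ≤ d < 35: L = 30, F = 24, f = 21, h = 5.
Median ≈ 30 + ((39.5 − 24) / 21) × 5 = 33.6905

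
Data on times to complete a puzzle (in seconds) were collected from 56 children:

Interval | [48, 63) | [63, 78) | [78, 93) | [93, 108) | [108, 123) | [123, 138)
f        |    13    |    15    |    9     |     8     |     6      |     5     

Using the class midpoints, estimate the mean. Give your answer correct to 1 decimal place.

83.9

Midpoints: 55.5, 70.5, 85.5, 100.5, 115.5, 130.5
Σfm = 13×55.5 + 15×70.5 + 9×85.5 + 8×100.5 + 6×115.5 + 5×130.5 = 4698
n = Σf = 56
Mean = 4698 / 56 = 83.8929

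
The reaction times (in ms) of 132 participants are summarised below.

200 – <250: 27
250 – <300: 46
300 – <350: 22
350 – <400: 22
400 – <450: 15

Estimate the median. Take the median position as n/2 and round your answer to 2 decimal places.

Cumulative frequencies: 27, 73, 95, 117, 132
n = 132; position = n/2 = 66.
This falls in the class 250 – <300: L = 250, F = 27, f = 46, h = 50.
Median ≈ 250 + ((66 − 27) / 46) × 50 = 292.3913

292.39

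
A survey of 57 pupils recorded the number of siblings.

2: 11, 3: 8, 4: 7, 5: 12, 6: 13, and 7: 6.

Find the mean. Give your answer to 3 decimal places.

4.456

Values: 2, 3, 4, 5, 6, 7
Σfx = 11×2 + 8×3 + 7×4 + 12×5 + 13×6 + 6×7 = 254
n = Σf = 57
Mean = 254 / 57 = 4.4561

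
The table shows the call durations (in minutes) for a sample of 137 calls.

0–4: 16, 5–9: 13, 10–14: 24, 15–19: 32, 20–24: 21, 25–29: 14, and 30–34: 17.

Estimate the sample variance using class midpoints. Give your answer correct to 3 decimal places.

Midpoints: 2, 7, 12, 17, 22, 27, 32
n = 137, Σfm = 2339, mean = 17.0730
Σfm² = 51183
Σf(m − x̄)² = Σfm² − (Σfm)²/n = 51183 − 2339²/137 = 11249.2701
Sample variance = 11249.2701 / 136 = 82.7152

82.715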